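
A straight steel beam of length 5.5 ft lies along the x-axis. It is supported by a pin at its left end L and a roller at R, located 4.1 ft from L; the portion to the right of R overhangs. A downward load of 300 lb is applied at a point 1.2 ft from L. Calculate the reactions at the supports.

L_x = 0, L_y = 212.2 lb, R_y = 87.80 lb

Moments about L: R_y·4.1 − 300·1.2 = 0 → R_y = 360/4.1 = 87.8049 ≈ 87.80 lb.
ΣF_y = 0: L_y + 87.8049 − 300 = 0 → L_y = 212.2 lb.
ΣF_x = 0: no horizontal applied forces, so L_x = 0.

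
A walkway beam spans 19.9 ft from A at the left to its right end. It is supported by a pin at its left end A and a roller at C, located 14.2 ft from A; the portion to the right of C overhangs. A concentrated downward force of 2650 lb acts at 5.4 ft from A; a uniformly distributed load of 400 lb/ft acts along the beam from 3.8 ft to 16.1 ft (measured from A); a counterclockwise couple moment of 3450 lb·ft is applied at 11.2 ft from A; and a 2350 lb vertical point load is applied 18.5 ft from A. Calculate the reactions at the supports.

A_x = 0, A_y = 2646 lb, C_y = 7274 lb

Resultant of the distributed load: 400 × 12.3 = 4920 lb at 9.95 ft from A.
ΣM about A: C_y·14.2 − 2650·5.4 − (400·12.3)·9.95 + 3450 − 2350·18.5 = 0 → C_y = 103289/14.2 = 7273.87 ≈ 7274 lb.
ΣF_y = 0: A_y + 7273.87 − 2650 − 400·12.3 − 2350 = 0 → A_y = 2646 lb.
ΣF_x = 0: no horizontal applied forces, so A_x = 0.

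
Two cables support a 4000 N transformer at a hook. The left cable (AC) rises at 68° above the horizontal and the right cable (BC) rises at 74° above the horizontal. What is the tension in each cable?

ΣF_x = 0: −T_AC·cos68° + T_BC·cos74° = 0 → T_BC = 1.35906·T_AC.
ΣF_y = 0: T_AC·sin68° + T_BC·sin74° = 4000.
Substitute: T_AC·(0.927184 + 1.35906·0.961262) = 4000 → T_AC = 1790.83 ≈ 1791 N.
Then T_BC = 1.35906 × 1790.83 = 2434 N.

T_AC = 1791 N, T_BC = 2434 N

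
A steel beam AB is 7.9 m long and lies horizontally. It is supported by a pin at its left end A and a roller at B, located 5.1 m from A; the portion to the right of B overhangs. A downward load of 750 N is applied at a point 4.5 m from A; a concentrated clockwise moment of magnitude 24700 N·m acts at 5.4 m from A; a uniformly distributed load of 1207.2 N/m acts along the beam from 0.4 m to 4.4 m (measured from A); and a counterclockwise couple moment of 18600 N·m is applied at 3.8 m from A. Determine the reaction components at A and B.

A_x = 0, A_y = 1449 N, B_y = 4130 N

Resultant of the distributed load: 1207.2 × 4 = 4828.8 N at 2.4 m from A.
ΣM about A: B_y·5.1 − 750·4.5 − 24700 − (1207.2·4)·2.4 + 18600 = 0 → B_y = 21064.12/5.1 = 4130.22 ≈ 4130 N.
ΣF_y = 0: A_y + 4130.22 − 750 − 1207.2·4 = 0 → A_y = 1449 N.
ΣF_x = 0: no horizontal applied forces, so A_x = 0.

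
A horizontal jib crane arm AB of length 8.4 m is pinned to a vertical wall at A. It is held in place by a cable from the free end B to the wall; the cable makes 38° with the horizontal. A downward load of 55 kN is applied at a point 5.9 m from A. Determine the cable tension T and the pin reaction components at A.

T = 62.75 kN, A_x = 49.45 kN, A_y = 16.37 kN

ΣM about A: T·sin38°·8.4 − 55·5.9 = 0 → T = 324.5/(8.4·0.615661) = 62.7471 ≈ 62.75 kN.
ΣF_x = 0: A_x − T·cos38° = 0 → A_x = 62.7471 × 0.788011 = 49.45 kN.
ΣF_y = 0: A_y + T·sin38° − 55 = 0 → A_y = 55 − 62.7471 × 0.615661 = 16.37 kN.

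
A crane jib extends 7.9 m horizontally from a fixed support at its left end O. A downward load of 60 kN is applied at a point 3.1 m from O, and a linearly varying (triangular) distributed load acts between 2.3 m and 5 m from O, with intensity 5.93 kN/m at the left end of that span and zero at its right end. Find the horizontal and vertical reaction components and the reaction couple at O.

Resultant of the triangular load: ½ × 5.93 × 2.7 = 8.0055 kN, acting at 3.2 m from O (one-third of the span from the peak).
ΣF_x = 0: O_x = 0.
ΣF_y = 0: O_y − 60 − ½·5.93·2.7 = 0 → O_y = 68.01 kN.
ΣM about O: M_O − 60·3.1 − (½·5.93·2.7)·3.2 = 0 → M_O = 211.6 kN·m.

O_x = 0, O_y = 68.01 kN, M_O = 211.6 kN·m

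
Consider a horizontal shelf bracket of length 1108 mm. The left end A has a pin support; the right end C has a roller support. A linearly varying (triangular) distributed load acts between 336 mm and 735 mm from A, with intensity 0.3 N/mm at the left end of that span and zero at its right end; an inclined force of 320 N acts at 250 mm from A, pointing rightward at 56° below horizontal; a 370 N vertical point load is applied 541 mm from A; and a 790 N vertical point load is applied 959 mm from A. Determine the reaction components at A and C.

A_x = -178.9 N, A_y = 535.5 N, C_y = 949.6 N

Resultant of the triangular load: ½ × 0.3 × 399 = 59.85 N, acting at 469 mm from A (one-third of the span from the peak).
Taking moments about A: C_y·1108 − (½·0.3·399)·469 − 320·sin56°·250 − 370·541 − 790·959 = 0 → C_y = 1052170/1108 = 949.612 ≈ 949.6 N.
ΣF_y = 0: A_y + 949.612 − ½·0.3·399 − 320·sin56° − 370 − 790 = 0 → A_y = 535.5 N.
ΣF_x = 0: A_x + 320·cos56° = 0 → A_x = -178.9 N.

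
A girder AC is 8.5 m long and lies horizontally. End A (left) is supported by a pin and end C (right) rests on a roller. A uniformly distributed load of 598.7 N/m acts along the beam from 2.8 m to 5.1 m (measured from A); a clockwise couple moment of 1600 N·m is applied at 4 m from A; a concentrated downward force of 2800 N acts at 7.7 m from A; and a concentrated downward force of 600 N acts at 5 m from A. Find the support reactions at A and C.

A_x = 0, A_y = 1059 N, C_y = 3718 N

Resultant of the distributed load: 598.7 × 2.3 = 1377.01 N at 3.95 m from A.
ΣM about A: C_y·8.5 − (598.7·2.3)·3.95 − 1600 − 2800·7.7 − 600·5 = 0 → C_y = 31599.1895/8.5 = 3717.55 ≈ 3718 N.
ΣF_y = 0: A_y + 3717.55 − 598.7·2.3 − 2800 − 600 = 0 → A_y = 1059 N.
ΣF_x = 0: no horizontal applied forces, so A_x = 0.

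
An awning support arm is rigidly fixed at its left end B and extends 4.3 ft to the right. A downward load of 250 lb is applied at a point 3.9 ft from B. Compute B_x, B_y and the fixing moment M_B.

ΣF_x = 0: B_x = 0.
ΣF_y = 0: B_y − 250 = 0 → B_y = 250.0 lb.
ΣM about B: M_B − 250·3.9 = 0 → M_B = 975.0 lb·ft.

B_x = 0, B_y = 250.0 lb, M_B = 975.0 lb·ft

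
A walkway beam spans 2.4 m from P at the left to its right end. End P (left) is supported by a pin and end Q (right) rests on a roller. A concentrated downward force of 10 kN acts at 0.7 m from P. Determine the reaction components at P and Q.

ΣM about P: Q_y·2.4 − 10·0.7 = 0 → Q_y = 7/2.4 = 2.91667 ≈ 2.917 kN.
ΣF_y = 0: P_y + 2.91667 − 10 = 0 → P_y = 7.083 kN.
ΣF_x = 0: no horizontal applied forces, so P_x = 0.

P_x = 0, P_y = 7.083 kN, Q_y = 2.917 kN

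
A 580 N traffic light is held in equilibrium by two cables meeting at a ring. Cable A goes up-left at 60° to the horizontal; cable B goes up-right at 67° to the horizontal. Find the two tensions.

T_A = 283.8 N, T_B = 363.1 N

ΣF_x = 0: −T_A·cos60° + T_B·cos67° = 0 → T_B = 1.27965·T_A.
ΣF_y = 0: T_A·sin60° + T_B·sin67° = 580.
Substitute: T_A·(0.866025 + 1.27965·0.920505) = 580 → T_A = 283.764 ≈ 283.8 N.
Then T_B = 1.27965 × 283.764 = 363.1 N.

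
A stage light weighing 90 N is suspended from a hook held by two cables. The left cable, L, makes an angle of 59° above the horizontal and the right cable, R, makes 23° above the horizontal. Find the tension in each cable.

T_L = 83.66 N, T_R = 46.81 N

ΣF_x = 0: −T_L·cos59° + T_R·cos23° = 0 → T_R = 0.559517·T_L.
ΣF_y = 0: T_L·sin59° + T_R·sin23° = 90.
Substitute: T_L·(0.857167 + 0.559517·0.390731) = 90 → T_L = 83.6596 ≈ 83.66 N.
Then T_R = 0.559517 × 83.6596 = 46.81 N.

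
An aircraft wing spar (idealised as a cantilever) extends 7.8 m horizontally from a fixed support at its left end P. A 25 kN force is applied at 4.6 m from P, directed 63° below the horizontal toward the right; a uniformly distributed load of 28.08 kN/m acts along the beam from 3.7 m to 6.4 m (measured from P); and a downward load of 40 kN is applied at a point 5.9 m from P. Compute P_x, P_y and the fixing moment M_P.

P_x = -11.35 kN, P_y = 138.1 kN, M_P = 721.3 kN·m

Resultant of the distributed load: 28.08 × 2.7 = 75.816 kN at 5.05 m from P.
ΣF_x = 0: P_x + 25·cos63° = 0 → P_x = -11.35 kN.
ΣF_y = 0: P_y − 25·sin63° − 28.08·2.7 − 40 = 0 → P_y = 138.1 kN.
ΣM about P: M_P − 25·sin63°·4.6 − (28.08·2.7)·5.05 − 40·5.9 = 0 → M_P = 721.3 kN·m.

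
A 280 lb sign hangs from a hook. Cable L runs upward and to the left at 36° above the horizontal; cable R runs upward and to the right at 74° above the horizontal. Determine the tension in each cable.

T_L = 82.13 lb, T_R = 241.1 lb

ΣF_x = 0: −T_L·cos36° + T_R·cos74° = 0 → T_R = 2.93508·T_L.
ΣF_y = 0: T_L·sin36° + T_R·sin74° = 280.
Substitute: T_L·(0.587785 + 2.93508·0.961262) = 280 → T_L = 82.1315 ≈ 82.13 lb.
Then T_R = 2.93508 × 82.1315 = 241.1 lb.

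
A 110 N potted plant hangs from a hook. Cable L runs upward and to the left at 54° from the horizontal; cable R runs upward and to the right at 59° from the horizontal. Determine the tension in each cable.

T_L = 61.55 N, T_R = 70.24 N

ΣF_x = 0: −T_L·cos54° + T_R·cos59° = 0 → T_R = 1.14125·T_L.
ΣF_y = 0: T_L·sin54° + T_R·sin59° = 110.
Substitute: T_L·(0.809017 + 1.14125·0.857167) = 110 → T_L = 61.5468 ≈ 61.55 N.
Then T_R = 1.14125 × 61.5468 = 70.24 N.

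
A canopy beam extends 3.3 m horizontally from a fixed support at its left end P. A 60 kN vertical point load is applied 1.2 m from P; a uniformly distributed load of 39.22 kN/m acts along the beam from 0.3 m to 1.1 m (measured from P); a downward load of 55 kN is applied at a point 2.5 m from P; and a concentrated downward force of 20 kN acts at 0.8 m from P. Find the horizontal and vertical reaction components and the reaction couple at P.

Resultant of the distributed load: 39.22 × 0.8 = 31.376 kN at 0.7 m from P.
ΣF_x = 0: P_x = 0.
ΣF_y = 0: P_y − 60 − 39.22·0.8 − 55 − 20 = 0 → P_y = 166.4 kN.
ΣM about P: M_P − 60·1.2 − (39.22·0.8)·0.7 − 55·2.5 − 20·0.8 = 0 → M_P = 247.5 kN·m.

P_x = 0, P_y = 166.4 kN, M_P = 247.5 kN·m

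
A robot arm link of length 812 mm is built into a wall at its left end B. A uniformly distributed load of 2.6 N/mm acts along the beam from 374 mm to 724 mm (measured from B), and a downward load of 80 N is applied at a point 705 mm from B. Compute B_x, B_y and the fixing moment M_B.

B_x = 0, B_y = 990.0 N, M_B = 556000 N·mm

Resultant of the distributed load: 2.6 × 350 = 910 N at 549 mm from B.
ΣF_x = 0: B_x = 0.
ΣF_y = 0: B_y − 2.6·350 − 80 = 0 → B_y = 990.0 N.
ΣM about B: M_B − (2.6·350)·549 − 80·705 = 0 → M_B = 556000 N·mm.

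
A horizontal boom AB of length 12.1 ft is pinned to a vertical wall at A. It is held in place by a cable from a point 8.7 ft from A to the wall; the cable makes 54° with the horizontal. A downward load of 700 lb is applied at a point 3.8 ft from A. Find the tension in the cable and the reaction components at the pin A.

T = 377.9 lb, A_x = 222.1 lb, A_y = 394.3 lb

ΣM about A: T·sin54°·8.7 − 700·3.8 = 0 → T = 2660/(8.7·0.809017) = 377.924 ≈ 377.9 lb.
ΣF_x = 0: A_x − T·cos54° = 0 → A_x = 377.924 × 0.587785 = 222.1 lb.
ΣF_y = 0: A_y + T·sin54° − 700 = 0 → A_y = 700 − 377.924 × 0.809017 = 394.3 lb.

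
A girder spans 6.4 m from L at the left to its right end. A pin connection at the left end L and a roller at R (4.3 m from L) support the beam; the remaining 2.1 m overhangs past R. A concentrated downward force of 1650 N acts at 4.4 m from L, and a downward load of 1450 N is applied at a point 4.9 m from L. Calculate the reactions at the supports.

Moments about L: R_y·4.3 − 1650·4.4 − 1450·4.9 = 0 → R_y = 14365/4.3 = 3340.7 ≈ 3341 N.
ΣF_y = 0: L_y + 3340.7 − 1650 − 1450 = 0 → L_y = -240.7 N.
ΣF_x = 0: no horizontal applied forces, so L_x = 0.

L_x = 0, L_y = -240.7 N, R_y = 3341 N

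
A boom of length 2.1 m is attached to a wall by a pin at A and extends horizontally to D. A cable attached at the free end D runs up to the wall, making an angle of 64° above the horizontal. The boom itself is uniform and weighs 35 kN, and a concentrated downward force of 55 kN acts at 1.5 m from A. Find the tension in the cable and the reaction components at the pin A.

T = 63.18 kN, A_x = 27.70 kN, A_y = 33.21 kN

ΣM about A: T·sin64°·2.1 − 35·1.05 − 55·1.5 = 0 → T = 119.25/(2.1·0.898794) = 63.1799 ≈ 63.18 kN.
ΣF_x = 0: A_x − T·cos64° = 0 → A_x = 63.1799 × 0.438371 = 27.70 kN.
ΣF_y = 0: A_y + T·sin64° − 35 − 55 = 0 → A_y = 90 − 63.1799 × 0.898794 = 33.21 kN.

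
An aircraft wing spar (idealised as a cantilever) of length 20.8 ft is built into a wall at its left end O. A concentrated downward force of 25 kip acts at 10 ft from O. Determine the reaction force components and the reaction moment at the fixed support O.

ΣF_x = 0: O_x = 0.
ΣF_y = 0: O_y − 25 = 0 → O_y = 25.00 kip.
ΣM about O: M_O − 25·10 = 0 → M_O = 250.0 kip·ft.

O_x = 0, O_y = 25.00 kip, M_O = 250.0 kip·ft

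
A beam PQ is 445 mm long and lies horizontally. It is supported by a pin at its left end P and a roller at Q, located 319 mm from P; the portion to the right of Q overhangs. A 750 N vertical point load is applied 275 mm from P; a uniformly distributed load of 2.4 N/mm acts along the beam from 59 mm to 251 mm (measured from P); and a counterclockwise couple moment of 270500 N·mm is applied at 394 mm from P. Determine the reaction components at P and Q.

P_x = 0, P_y = 1188 N, Q_y = 22.49 N

Resultant of the distributed load: 2.4 × 192 = 460.8 N at 155 mm from P.
Moments about P: Q_y·319 − 750·275 − (2.4·192)·155 + 270500 = 0 → Q_y = 7174/319 = 22.489 ≈ 22.49 N.
ΣF_y = 0: P_y + 22.489 − 750 − 2.4·192 = 0 → P_y = 1188 N.
ΣF_x = 0: no horizontal applied forces, so P_x = 0.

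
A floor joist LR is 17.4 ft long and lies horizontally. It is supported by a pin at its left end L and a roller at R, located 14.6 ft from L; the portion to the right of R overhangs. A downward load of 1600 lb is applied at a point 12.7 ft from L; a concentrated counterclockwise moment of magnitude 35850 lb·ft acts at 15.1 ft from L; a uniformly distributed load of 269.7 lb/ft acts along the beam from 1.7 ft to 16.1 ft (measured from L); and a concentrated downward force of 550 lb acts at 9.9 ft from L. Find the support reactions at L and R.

Resultant of the distributed load: 269.7 × 14.4 = 3883.68 lb at 8.9 ft from L.
ΣM about L: R_y·14.6 − 1600·12.7 + 35850 − (269.7·14.4)·8.9 − 550·9.9 = 0 → R_y = 24479.752/14.6 = 1676.7 ≈ 1677 lb.
ΣF_y = 0: L_y + 1676.7 − 1600 − 269.7·14.4 − 550 = 0 → L_y = 4357 lb.
ΣF_x = 0: no horizontal applied forces, so L_x = 0.

L_x = 0, L_y = 4357 lb, R_y = 1677 lb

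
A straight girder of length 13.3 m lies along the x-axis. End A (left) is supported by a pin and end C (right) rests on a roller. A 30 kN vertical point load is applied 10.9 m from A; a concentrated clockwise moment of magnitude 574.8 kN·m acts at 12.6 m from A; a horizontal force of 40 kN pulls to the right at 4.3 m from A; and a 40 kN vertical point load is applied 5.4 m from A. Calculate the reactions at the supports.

Moments about A: C_y·13.3 − 30·10.9 − 574.8 − 40·5.4 = 0 → C_y = 1117.8/13.3 = 84.0451 ≈ 84.05 kN.
ΣF_y = 0: A_y + 84.0451 − 30 − 40 = 0 → A_y = -14.05 kN.
ΣF_x = 0: A_x + 40 = 0 → A_x = -40.00 kN.

A_x = -40.00 kN, A_y = -14.05 kN, C_y = 84.05 kN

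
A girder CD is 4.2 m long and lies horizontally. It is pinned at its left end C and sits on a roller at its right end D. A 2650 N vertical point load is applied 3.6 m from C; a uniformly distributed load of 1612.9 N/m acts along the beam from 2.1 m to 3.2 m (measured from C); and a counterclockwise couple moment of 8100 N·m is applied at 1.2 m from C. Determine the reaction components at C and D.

C_x = 0, C_y = 2962 N, D_y = 1462 N

Resultant of the distributed load: 1612.9 × 1.1 = 1774.19 N at 2.65 m from C.
Taking moments about C: D_y·4.2 − 2650·3.6 − (1612.9·1.1)·2.65 + 8100 = 0 → D_y = 6141.6035/4.2 = 1462.29 ≈ 1462 N.
ΣF_y = 0: C_y + 1462.29 − 2650 − 1612.9·1.1 = 0 → C_y = 2962 N.
ΣF_x = 0: no horizontal applied forces, so C_x = 0.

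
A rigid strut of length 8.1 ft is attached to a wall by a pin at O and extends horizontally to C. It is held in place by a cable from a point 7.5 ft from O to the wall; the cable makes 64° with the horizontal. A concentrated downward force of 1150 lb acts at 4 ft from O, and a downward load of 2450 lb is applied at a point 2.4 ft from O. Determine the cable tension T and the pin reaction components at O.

ΣM about O: T·sin64°·7.5 − 1150·4 − 2450·2.4 = 0 → T = 10480/(7.5·0.898794) = 1554.68 ≈ 1555 lb.
ΣF_x = 0: O_x − T·cos64° = 0 → O_x = 1554.68 × 0.438371 = 681.5 lb.
ΣF_y = 0: O_y + T·sin64° − 1150 − 2450 = 0 → O_y = 3600 − 1554.68 × 0.898794 = 2203 lb.

T = 1555 lb, O_x = 681.5 lb, O_y = 2203 lb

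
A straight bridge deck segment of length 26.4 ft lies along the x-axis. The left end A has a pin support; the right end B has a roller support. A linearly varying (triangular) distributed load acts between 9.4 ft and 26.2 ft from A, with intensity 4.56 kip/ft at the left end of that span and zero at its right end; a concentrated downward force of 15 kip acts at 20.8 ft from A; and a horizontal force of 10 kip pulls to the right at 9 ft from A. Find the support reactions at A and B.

A_x = -10.00 kip, A_y = 19.72 kip, B_y = 33.58 kip

Resultant of the triangular load: ½ × 4.56 × 16.8 = 38.304 kip, acting at 15 ft from A (one-third of the span from the peak).
Taking moments about A: B_y·26.4 − (½·4.56·16.8)·15 − 15·20.8 = 0 → B_y = 886.56/26.4 = 33.5818 ≈ 33.58 kip.
ΣF_y = 0: A_y + 33.5818 − ½·4.56·16.8 − 15 = 0 → A_y = 19.72 kip.
ΣF_x = 0: A_x + 10 = 0 → A_x = -10.00 kip.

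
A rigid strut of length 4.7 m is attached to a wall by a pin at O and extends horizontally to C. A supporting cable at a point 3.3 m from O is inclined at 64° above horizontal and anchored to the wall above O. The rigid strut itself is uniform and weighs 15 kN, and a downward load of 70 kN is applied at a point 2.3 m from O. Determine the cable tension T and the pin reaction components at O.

T = 66.17 kN, O_x = 29.01 kN, O_y = 25.53 kN

ΣM about O: T·sin64°·3.3 − 15·2.35 − 70·2.3 = 0 → T = 196.25/(3.3·0.898794) = 66.1661 ≈ 66.17 kN.
ΣF_x = 0: O_x − T·cos64° = 0 → O_x = 66.1661 × 0.438371 = 29.01 kN.
ΣF_y = 0: O_y + T·sin64° − 15 − 70 = 0 → O_y = 85 − 66.1661 × 0.898794 = 25.53 kN.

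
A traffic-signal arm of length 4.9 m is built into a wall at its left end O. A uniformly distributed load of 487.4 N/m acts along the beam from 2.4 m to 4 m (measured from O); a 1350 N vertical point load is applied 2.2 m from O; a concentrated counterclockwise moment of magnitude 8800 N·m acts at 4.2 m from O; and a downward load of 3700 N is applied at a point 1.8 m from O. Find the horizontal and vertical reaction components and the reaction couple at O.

Resultant of the distributed load: 487.4 × 1.6 = 779.84 N at 3.2 m from O.
ΣF_x = 0: O_x = 0.
ΣF_y = 0: O_y − 487.4·1.6 − 1350 − 3700 = 0 → O_y = 5830 N.
ΣM about O: M_O − (487.4·1.6)·3.2 − 1350·2.2 + 8800 − 3700·1.8 = 0 → M_O = 3325 N·m.

O_x = 0, O_y = 5830 N, M_O = 3325 N·m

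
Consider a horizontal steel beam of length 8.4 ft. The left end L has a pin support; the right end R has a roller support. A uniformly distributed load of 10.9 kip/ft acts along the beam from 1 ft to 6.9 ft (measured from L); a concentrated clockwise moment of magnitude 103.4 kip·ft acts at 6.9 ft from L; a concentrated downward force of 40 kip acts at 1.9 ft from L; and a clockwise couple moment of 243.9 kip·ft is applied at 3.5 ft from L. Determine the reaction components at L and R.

Resultant of the distributed load: 10.9 × 5.9 = 64.31 kip at 3.95 ft from L.
Taking moments about L: R_y·8.4 − (10.9·5.9)·3.95 − 103.4 − 40·1.9 − 243.9 = 0 → R_y = 677.3245/8.4 = 80.6339 ≈ 80.63 kip.
ΣF_y = 0: L_y + 80.6339 − 10.9·5.9 − 40 = 0 → L_y = 23.68 kip.
ΣF_x = 0: no horizontal applied forces, so L_x = 0.

L_x = 0, L_y = 23.68 kip, R_y = 80.63 kip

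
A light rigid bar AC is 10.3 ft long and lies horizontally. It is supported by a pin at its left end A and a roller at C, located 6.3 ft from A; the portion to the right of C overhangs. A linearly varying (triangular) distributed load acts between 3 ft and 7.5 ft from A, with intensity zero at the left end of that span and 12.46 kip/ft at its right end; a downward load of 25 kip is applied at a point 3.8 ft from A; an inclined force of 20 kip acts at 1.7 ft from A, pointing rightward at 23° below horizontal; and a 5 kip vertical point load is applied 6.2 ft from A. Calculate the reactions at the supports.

A_x = -18.41 kip, A_y = 17.04 kip, C_y = 48.81 kip

Resultant of the triangular load: ½ × 12.46 × 4.5 = 28.035 kip, acting at 6 ft from A (one-third of the span from the peak).
ΣM about A: C_y·6.3 − (½·12.46·4.5)·6 − 25·3.8 − 20·sin23°·1.7 − 5·6.2 = 0 → C_y = 307.495/6.3 = 48.8087 ≈ 48.81 kip.
ΣF_y = 0: A_y + 48.8087 − ½·12.46·4.5 − 25 − 20·sin23° − 5 = 0 → A_y = 17.04 kip.
ΣF_x = 0: A_x + 20·cos23° = 0 → A_x = -18.41 kip.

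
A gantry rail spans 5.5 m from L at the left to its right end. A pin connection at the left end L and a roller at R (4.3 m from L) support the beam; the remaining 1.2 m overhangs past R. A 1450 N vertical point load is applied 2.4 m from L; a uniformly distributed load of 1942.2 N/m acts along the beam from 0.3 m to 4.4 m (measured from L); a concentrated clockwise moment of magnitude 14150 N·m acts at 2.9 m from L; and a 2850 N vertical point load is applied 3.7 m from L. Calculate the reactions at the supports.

Resultant of the distributed load: 1942.2 × 4.1 = 7963.02 N at 2.35 m from L.
Taking moments about L: R_y·4.3 − 1450·2.4 − (1942.2·4.1)·2.35 − 14150 − 2850·3.7 = 0 → R_y = 46888.097/4.3 = 10904.2 ≈ 10900 N.
ΣF_y = 0: L_y + 10904.2 − 1450 − 1942.2·4.1 − 2850 = 0 → L_y = 1359 N.
ΣF_x = 0: no horizontal applied forces, so L_x = 0.

L_x = 0, L_y = 1359 N, R_y = 10900 N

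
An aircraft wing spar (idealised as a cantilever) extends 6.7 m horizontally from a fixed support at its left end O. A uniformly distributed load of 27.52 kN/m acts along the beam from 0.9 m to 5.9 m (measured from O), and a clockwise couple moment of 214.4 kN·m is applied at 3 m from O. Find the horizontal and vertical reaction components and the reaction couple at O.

O_x = 0, O_y = 137.6 kN, M_O = 682.2 kN·m

Resultant of the distributed load: 27.52 × 5 = 137.6 kN at 3.4 m from O.
ΣF_x = 0: O_x = 0.
ΣF_y = 0: O_y − 27.52·5 = 0 → O_y = 137.6 kN.
ΣM about O: M_O − (27.52·5)·3.4 − 214.4 = 0 → M_O = 682.2 kN·m.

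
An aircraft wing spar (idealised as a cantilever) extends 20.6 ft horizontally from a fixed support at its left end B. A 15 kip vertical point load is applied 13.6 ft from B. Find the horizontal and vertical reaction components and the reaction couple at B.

B_x = 0, B_y = 15.00 kip, M_B = 204.0 kip·ft

ΣF_x = 0: B_x = 0.
ΣF_y = 0: B_y − 15 = 0 → B_y = 15.00 kip.
ΣM about B: M_B − 15·13.6 = 0 → M_B = 204.0 kip·ft.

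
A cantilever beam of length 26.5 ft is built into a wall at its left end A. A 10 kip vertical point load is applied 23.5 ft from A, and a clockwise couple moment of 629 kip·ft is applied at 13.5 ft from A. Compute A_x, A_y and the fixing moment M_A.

ΣF_x = 0: A_x = 0.
ΣF_y = 0: A_y − 10 = 0 → A_y = 10.00 kip.
ΣM about A: M_A − 10·23.5 − 629 = 0 → M_A = 864.0 kip·ft.

A_x = 0, A_y = 10.00 kip, M_A = 864.0 kip·ft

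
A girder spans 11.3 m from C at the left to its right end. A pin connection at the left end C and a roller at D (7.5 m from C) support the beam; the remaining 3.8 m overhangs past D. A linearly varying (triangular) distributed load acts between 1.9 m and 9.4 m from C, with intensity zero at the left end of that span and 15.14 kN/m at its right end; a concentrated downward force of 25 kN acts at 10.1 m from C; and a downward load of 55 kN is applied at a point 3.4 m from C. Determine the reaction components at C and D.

C_x = 0, C_y = 25.94 kN, D_y = 110.8 kN

Resultant of the triangular load: ½ × 15.14 × 7.5 = 56.775 kN, acting at 6.9 m from C (one-third of the span from the peak).
Moments about C: D_y·7.5 − (½·15.14·7.5)·6.9 − 25·10.1 − 55·3.4 = 0 → D_y = 831.2475/7.5 = 110.833 ≈ 110.8 kN.
ΣF_y = 0: C_y + 110.833 − ½·15.14·7.5 − 25 − 55 = 0 → C_y = 25.94 kN.
ΣF_x = 0: no horizontal applied forces, so C_x = 0.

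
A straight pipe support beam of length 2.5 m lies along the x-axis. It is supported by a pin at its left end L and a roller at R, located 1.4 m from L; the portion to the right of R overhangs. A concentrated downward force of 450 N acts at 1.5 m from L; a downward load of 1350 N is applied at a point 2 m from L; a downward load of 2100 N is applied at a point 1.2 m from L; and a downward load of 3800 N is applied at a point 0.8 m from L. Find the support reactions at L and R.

L_x = 0, L_y = 1318 N, R_y = 6382 N

Moments about L: R_y·1.4 − 450·1.5 − 1350·2 − 2100·1.2 − 3800·0.8 = 0 → R_y = 8935/1.4 = 6382.14 ≈ 6382 N.
ΣF_y = 0: L_y + 6382.14 − 450 − 1350 − 2100 − 3800 = 0 → L_y = 1318 N.
ΣF_x = 0: no horizontal applied forces, so L_x = 0.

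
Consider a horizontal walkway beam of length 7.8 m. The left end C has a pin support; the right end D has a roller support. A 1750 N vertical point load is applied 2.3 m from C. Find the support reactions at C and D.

Moments about C: D_y·7.8 − 1750·2.3 = 0 → D_y = 4025/7.8 = 516.026 ≈ 516.0 N.
ΣF_y = 0: C_y + 516.026 − 1750 = 0 → C_y = 1234 N.
ΣF_x = 0: no horizontal applied forces, so C_x = 0.

C_x = 0, C_y = 1234 N, D_y = 516.0 N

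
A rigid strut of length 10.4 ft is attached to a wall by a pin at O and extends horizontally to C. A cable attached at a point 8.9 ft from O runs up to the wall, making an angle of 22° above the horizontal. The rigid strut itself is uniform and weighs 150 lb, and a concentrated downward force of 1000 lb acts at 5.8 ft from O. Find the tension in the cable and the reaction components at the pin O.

ΣM about O: T·sin22°·8.9 − 150·5.2 − 1000·5.8 = 0 → T = 6580/(8.9·0.374607) = 1973.6 ≈ 1974 lb.
ΣF_x = 0: O_x − T·cos22° = 0 → O_x = 1973.6 × 0.927184 = 1830 lb.
ΣF_y = 0: O_y + T·sin22° − 150 − 1000 = 0 → O_y = 1150 − 1973.6 × 0.374607 = 410.7 lb.

T = 1974 lb, O_x = 1830 lb, O_y = 410.7 lb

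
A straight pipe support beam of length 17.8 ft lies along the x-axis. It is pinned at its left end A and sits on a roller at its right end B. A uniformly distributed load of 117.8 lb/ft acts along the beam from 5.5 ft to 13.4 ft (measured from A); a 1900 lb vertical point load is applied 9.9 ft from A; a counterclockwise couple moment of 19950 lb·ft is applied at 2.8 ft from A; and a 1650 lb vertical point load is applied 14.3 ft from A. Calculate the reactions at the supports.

Resultant of the distributed load: 117.8 × 7.9 = 930.62 lb at 9.45 ft from A.
Taking moments about A: B_y·17.8 − (117.8·7.9)·9.45 − 1900·9.9 + 19950 − 1650·14.3 = 0 → B_y = 31249.359/17.8 = 1755.58 ≈ 1756 lb.
ΣF_y = 0: A_y + 1755.58 − 117.8·7.9 − 1900 − 1650 = 0 → A_y = 2725 lb.
ΣF_x = 0: no horizontal applied forces, so A_x = 0.

A_x = 0, A_y = 2725 lb, B_y = 1756 lb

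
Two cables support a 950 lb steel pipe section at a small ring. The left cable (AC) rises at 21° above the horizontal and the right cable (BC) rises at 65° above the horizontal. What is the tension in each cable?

T_AC = 402.5 lb, T_BC = 889.1 lb

ΣF_x = 0: −T_AC·cos21° + T_BC·cos65° = 0 → T_BC = 2.20904·T_AC.
ΣF_y = 0: T_AC·sin21° + T_BC·sin65° = 950.
Substitute: T_AC·(0.358368 + 2.20904·0.906308) = 950 → T_AC = 402.468 ≈ 402.5 lb.
Then T_BC = 2.20904 × 402.468 = 889.1 lb.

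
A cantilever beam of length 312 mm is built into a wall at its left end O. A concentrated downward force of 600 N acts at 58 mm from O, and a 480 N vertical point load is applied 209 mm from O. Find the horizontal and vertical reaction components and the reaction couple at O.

O_x = 0, O_y = 1080 N, M_O = 135100 N·mm

ΣF_x = 0: O_x = 0.
ΣF_y = 0: O_y − 600 − 480 = 0 → O_y = 1080 N.
ΣM about O: M_O − 600·58 − 480·209 = 0 → M_O = 135100 N·mm.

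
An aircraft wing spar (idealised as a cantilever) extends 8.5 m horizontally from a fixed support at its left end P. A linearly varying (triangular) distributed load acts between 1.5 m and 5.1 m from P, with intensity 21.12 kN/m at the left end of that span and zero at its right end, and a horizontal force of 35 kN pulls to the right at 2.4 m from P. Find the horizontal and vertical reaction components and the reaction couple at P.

P_x = -35.00 kN, P_y = 38.02 kN, M_P = 102.6 kN·m

Resultant of the triangular load: ½ × 21.12 × 3.6 = 38.016 kN, acting at 2.7 m from P (one-third of the span from the peak).
ΣF_x = 0: P_x + 35 = 0 → P_x = -35.00 kN.
ΣF_y = 0: P_y − ½·21.12·3.6 = 0 → P_y = 38.02 kN.
ΣM about P: M_P − (½·21.12·3.6)·2.7 = 0 → M_P = 102.6 kN·m.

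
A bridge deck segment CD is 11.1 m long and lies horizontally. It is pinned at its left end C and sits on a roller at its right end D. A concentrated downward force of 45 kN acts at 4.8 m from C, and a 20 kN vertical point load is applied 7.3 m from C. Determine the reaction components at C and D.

C_x = 0, C_y = 32.39 kN, D_y = 32.61 kN

Moments about C: D_y·11.1 − 45·4.8 − 20·7.3 = 0 → D_y = 362/11.1 = 32.6126 ≈ 32.61 kN.
ΣF_y = 0: C_y + 32.6126 − 45 − 20 = 0 → C_y = 32.39 kN.
ΣF_x = 0: no horizontal applied forces, so C_x = 0.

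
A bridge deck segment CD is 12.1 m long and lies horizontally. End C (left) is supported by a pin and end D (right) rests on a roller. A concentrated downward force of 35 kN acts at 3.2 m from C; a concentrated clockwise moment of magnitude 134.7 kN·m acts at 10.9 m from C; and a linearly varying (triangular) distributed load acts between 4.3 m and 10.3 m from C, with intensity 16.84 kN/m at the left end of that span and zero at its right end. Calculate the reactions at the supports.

C_x = 0, C_y = 38.83 kN, D_y = 46.69 kN

Resultant of the triangular load: ½ × 16.84 × 6 = 50.52 kN, acting at 6.3 m from C (one-third of the span from the peak).
Moments about C: D_y·12.1 − 35·3.2 − 134.7 − (½·16.84·6)·6.3 = 0 → D_y = 564.976/12.1 = 46.6922 ≈ 46.69 kN.
ΣF_y = 0: C_y + 46.6922 − 35 − ½·16.84·6 = 0 → C_y = 38.83 kN.
ΣF_x = 0: no horizontal applied forces, so C_x = 0.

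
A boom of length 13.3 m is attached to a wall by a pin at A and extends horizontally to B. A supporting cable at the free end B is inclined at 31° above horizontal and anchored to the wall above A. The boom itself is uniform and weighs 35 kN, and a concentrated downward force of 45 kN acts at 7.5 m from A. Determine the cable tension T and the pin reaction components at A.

ΣM about A: T·sin31°·13.3 − 35·6.65 − 45·7.5 = 0 → T = 570.25/(13.3·0.515038) = 83.2481 ≈ 83.25 kN.
ΣF_x = 0: A_x − T·cos31° = 0 → A_x = 83.2481 × 0.857167 = 71.36 kN.
ΣF_y = 0: A_y + T·sin31° − 35 − 45 = 0 → A_y = 80 − 83.2481 × 0.515038 = 37.12 kN.

T = 83.25 kN, A_x = 71.36 kN, A_y = 37.12 kN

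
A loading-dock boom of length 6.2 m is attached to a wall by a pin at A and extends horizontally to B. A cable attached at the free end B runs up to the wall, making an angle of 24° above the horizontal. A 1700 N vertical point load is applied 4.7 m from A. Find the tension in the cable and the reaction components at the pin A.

T = 3168 N, A_x = 2894 N, A_y = 411.3 N

ΣM about A: T·sin24°·6.2 − 1700·4.7 = 0 → T = 7990/(6.2·0.406737) = 3168.41 ≈ 3168 N.
ΣF_x = 0: A_x − T·cos24° = 0 → A_x = 3168.41 × 0.913545 = 2894 N.
ΣF_y = 0: A_y + T·sin24° − 1700 = 0 → A_y = 1700 − 3168.41 × 0.406737 = 411.3 N.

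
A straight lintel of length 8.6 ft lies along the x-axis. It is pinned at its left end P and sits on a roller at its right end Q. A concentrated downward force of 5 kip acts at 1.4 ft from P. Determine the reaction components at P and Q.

ΣM about P: Q_y·8.6 − 5·1.4 = 0 → Q_y = 7/8.6 = 0.813953 ≈ 0.8140 kip.
ΣF_y = 0: P_y + 0.813953 − 5 = 0 → P_y = 4.186 kip.
ΣF_x = 0: no horizontal applied forces, so P_x = 0.

P_x = 0, P_y = 4.186 kip, Q_y = 0.8140 kip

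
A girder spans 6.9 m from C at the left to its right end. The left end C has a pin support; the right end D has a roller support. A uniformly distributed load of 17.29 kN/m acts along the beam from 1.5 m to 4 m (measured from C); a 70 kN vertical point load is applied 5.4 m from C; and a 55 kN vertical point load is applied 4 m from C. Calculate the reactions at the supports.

Resultant of the distributed load: 17.29 × 2.5 = 43.225 kN at 2.75 m from C.
Taking moments about C: D_y·6.9 − (17.29·2.5)·2.75 − 70·5.4 − 55·4 = 0 → D_y = 716.86875/6.9 = 103.894 ≈ 103.9 kN.
ΣF_y = 0: C_y + 103.894 − 17.29·2.5 − 70 − 55 = 0 → C_y = 64.33 kN.
ΣF_x = 0: no horizontal applied forces, so C_x = 0.

C_x = 0, C_y = 64.33 kN, D_y = 103.9 kN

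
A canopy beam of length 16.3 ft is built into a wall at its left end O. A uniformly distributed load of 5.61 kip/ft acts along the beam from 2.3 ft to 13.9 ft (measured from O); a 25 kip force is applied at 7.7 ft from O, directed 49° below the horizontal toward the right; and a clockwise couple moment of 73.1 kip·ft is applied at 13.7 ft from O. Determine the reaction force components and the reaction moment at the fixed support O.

Resultant of the distributed load: 5.61 × 11.6 = 65.076 kip at 8.1 ft from O.
ΣF_x = 0: O_x + 25·cos49° = 0 → O_x = -16.40 kip.
ΣF_y = 0: O_y − 5.61·11.6 − 25·sin49° = 0 → O_y = 83.94 kip.
ΣM about O: M_O − (5.61·11.6)·8.1 − 25·sin49°·7.7 − 73.1 = 0 → M_O = 745.5 kip·ft.

O_x = -16.40 kip, O_y = 83.94 kip, M_O = 745.5 kip·ft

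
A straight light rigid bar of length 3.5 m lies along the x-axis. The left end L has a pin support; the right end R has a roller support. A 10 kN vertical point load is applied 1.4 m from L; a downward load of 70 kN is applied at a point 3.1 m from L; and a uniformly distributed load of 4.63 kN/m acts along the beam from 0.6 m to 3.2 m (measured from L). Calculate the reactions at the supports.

Resultant of the distributed load: 4.63 × 2.6 = 12.038 kN at 1.9 m from L.
ΣM about L: R_y·3.5 − 10·1.4 − 70·3.1 − (4.63·2.6)·1.9 = 0 → R_y = 253.8722/3.5 = 72.5349 ≈ 72.53 kN.
ΣF_y = 0: L_y + 72.5349 − 10 − 70 − 4.63·2.6 = 0 → L_y = 19.50 kN.
ΣF_x = 0: no horizontal applied forces, so L_x = 0.

L_x = 0, L_y = 19.50 kN, R_y = 72.53 kN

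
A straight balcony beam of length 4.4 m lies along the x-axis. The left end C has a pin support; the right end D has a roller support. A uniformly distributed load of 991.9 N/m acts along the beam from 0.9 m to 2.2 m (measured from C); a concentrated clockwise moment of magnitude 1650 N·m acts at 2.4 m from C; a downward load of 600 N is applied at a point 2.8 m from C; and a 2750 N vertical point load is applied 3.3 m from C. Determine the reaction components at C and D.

C_x = 0, C_y = 1366 N, D_y = 3274 N

Resultant of the distributed load: 991.9 × 1.3 = 1289.47 N at 1.55 m from C.
Moments about C: D_y·4.4 − (991.9·1.3)·1.55 − 1650 − 600·2.8 − 2750·3.3 = 0 → D_y = 14403.6785/4.4 = 3273.56 ≈ 3274 N.
ΣF_y = 0: C_y + 3273.56 − 991.9·1.3 − 600 − 2750 = 0 → C_y = 1366 N.
ΣF_x = 0: no horizontal applied forces, so C_x = 0.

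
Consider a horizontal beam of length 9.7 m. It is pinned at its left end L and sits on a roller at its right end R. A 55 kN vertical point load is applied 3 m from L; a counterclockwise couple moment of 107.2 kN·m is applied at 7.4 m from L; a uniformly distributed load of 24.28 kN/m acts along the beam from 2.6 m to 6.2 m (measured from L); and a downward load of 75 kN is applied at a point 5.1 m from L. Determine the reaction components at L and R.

L_x = 0, L_y = 132.4 kN, R_y = 85.04 kN

Resultant of the distributed load: 24.28 × 3.6 = 87.408 kN at 4.4 m from L.
ΣM about L: R_y·9.7 − 55·3 + 107.2 − (24.28·3.6)·4.4 − 75·5.1 = 0 → R_y = 824.8952/9.7 = 85.0407 ≈ 85.04 kN.
ΣF_y = 0: L_y + 85.0407 − 55 − 24.28·3.6 − 75 = 0 → L_y = 132.4 kN.
ΣF_x = 0: no horizontal applied forces, so L_x = 0.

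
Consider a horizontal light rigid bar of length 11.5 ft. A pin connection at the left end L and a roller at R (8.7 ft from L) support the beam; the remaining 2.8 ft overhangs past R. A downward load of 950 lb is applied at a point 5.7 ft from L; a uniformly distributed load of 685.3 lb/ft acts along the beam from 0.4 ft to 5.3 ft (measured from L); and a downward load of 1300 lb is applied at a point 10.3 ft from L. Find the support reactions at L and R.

L_x = 0, L_y = 2346 lb, R_y = 3262 lb

Resultant of the distributed load: 685.3 × 4.9 = 3357.97 lb at 2.85 ft from L.
ΣM about L: R_y·8.7 − 950·5.7 − (685.3·4.9)·2.85 − 1300·10.3 = 0 → R_y = 28375.2145/8.7 = 3261.52 ≈ 3262 lb.
ΣF_y = 0: L_y + 3261.52 − 950 − 685.3·4.9 − 1300 = 0 → L_y = 2346 lb.
ΣF_x = 0: no horizontal applied forces, so L_x = 0.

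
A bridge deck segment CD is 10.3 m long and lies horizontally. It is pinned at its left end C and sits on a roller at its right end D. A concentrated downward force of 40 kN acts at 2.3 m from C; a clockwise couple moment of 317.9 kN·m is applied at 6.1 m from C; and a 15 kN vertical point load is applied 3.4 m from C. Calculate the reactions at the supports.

C_x = 0, C_y = 10.25 kN, D_y = 44.75 kN

Moments about C: D_y·10.3 − 40·2.3 − 317.9 − 15·3.4 = 0 → D_y = 460.9/10.3 = 44.7476 ≈ 44.75 kN.
ΣF_y = 0: C_y + 44.7476 − 40 − 15 = 0 → C_y = 10.25 kN.
ΣF_x = 0: no horizontal applied forces, so C_x = 0.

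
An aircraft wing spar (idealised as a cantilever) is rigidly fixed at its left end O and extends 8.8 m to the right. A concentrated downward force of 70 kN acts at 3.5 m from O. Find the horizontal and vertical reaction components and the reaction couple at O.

O_x = 0, O_y = 70.00 kN, M_O = 245.0 kN·m

ΣF_x = 0: O_x = 0.
ΣF_y = 0: O_y − 70 = 0 → O_y = 70.00 kN.
ΣM about O: M_O − 70·3.5 = 0 → M_O = 245.0 kN·m.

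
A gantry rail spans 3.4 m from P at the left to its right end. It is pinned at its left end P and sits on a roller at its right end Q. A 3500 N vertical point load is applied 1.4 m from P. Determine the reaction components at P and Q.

Taking moments about P: Q_y·3.4 − 3500·1.4 = 0 → Q_y = 4900/3.4 = 1441.18 ≈ 1441 N.
ΣF_y = 0: P_y + 1441.18 − 3500 = 0 → P_y = 2059 N.
ΣF_x = 0: no horizontal applied forces, so P_x = 0.

P_x = 0, P_y = 2059 N, Q_y = 1441 N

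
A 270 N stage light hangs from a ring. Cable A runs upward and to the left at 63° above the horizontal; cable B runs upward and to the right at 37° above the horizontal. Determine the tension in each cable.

ΣF_x = 0: −T_A·cos63° + T_B·cos37° = 0 → T_B = 0.568458·T_A.
ΣF_y = 0: T_A·sin63° + T_B·sin37° = 270.
Substitute: T_A·(0.891007 + 0.568458·0.601815) = 270 → T_A = 218.958 ≈ 219.0 N.
Then T_B = 0.568458 × 218.958 = 124.5 N.

T_A = 219.0 N, T_B = 124.5 N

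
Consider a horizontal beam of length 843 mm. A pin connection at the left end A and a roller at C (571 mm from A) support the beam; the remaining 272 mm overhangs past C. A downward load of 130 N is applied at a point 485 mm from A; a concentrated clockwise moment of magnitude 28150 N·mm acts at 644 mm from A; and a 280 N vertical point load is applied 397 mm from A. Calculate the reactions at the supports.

A_x = 0, A_y = 55.60 N, C_y = 354.4 N

ΣM about A: C_y·571 − 130·485 − 28150 − 280·397 = 0 → C_y = 202360/571 = 354.396 ≈ 354.4 N.
ΣF_y = 0: A_y + 354.396 − 130 − 280 = 0 → A_y = 55.60 N.
ΣF_x = 0: no horizontal applied forces, so A_x = 0.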